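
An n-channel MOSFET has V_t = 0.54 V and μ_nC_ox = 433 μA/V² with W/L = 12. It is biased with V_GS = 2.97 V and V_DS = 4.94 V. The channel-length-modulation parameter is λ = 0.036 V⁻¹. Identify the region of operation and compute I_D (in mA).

k_n = μ_nC_ox · (W/L) = 5.196 mA/V².
V_ov = V_GS − V_t = 2.97 − 0.54 = 2.43 V.
Since V_DS = 4.94 V ≥ V_ov = 2.43 V, the device is in saturation.
I_D = ½ k_n V_ov² (1 + λ V_DS) = 0.5 × 5.196 × 2.43² × (1 + 0.036 × 4.94) = 18.1 mA.

Saturation; I_D = 18.1 mA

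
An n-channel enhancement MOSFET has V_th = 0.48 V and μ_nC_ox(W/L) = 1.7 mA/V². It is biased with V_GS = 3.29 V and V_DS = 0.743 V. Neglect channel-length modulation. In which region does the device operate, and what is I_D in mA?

Triode; I_D = 3.08 mA

V_ov = V_GS − V_th = 3.29 − 0.48 = 2.81 V.
Since V_DS = 0.743 V < V_ov = 2.81 V, the device is in the triode region.
I_D = k_n [V_ov · V_DS − ½ V_DS²] = 1.7 × [2.81 × 0.743 − 0.5 × 0.743²] = 3.08 mA.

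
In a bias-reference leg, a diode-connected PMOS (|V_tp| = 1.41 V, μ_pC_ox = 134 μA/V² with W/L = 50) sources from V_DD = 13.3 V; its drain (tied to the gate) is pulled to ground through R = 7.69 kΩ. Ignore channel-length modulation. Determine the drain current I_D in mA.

With gate tied to drain, V_SG = V_SD ≥ V_SG − |V_tp|, so the device is in saturation.
k_p = μ_pC_ox · (W/L) = 6.7 mA/V².
KCL at the drain: ½ k_p (V_SG − |V_tp|)² = (V_DD − V_SG)/R.
Let x = V_SG − 1.41. Then 25.8 x² + x − 11.89 = 0, giving x = 0.66 V (positive root), so V_SG = 2.07 V.
I_D = (V_DD − V_SG)/R = (13.3 − 2.07) / 7.69 = 1.46 mA.

I_D = 1.46 mA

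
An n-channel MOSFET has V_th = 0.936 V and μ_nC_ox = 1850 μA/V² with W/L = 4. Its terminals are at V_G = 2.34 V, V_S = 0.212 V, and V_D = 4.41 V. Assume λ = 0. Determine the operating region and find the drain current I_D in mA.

V_GS = V_G − V_S = 2.34 − 0.212 = 2.13 V; V_DS = V_D − V_S = 4.41 − 0.212 = 4.2 V.
k_n = μ_nC_ox · (W/L) = 7.4 mA/V².
V_ov = V_GS − V_th = 2.13 − 0.936 = 1.19 V.
Since V_DS = 4.2 V ≥ V_ov = 1.19 V, the device is in saturation.
I_D = ½ k_n V_ov² = 0.5 × 7.4 × 1.19² = 5.26 mA.

Saturation; I_D = 5.26 mA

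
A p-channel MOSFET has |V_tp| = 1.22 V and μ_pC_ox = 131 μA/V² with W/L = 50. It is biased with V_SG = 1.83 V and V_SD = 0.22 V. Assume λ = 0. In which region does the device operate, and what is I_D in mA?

Triode; I_D = 0.721 mA

k_p = μ_pC_ox · (W/L) = 6.55 mA/V².
V_ov = V_SG − |V_tp| = 1.83 − 1.22 = 0.61 V.
Since V_SD = 0.22 V < V_ov = 0.61 V, the device is in the triode region.
I_D = k_p [V_ov · V_SD − ½ V_SD²] = 6.55 × [0.61 × 0.22 − 0.5 × 0.22²] = 0.721 mA.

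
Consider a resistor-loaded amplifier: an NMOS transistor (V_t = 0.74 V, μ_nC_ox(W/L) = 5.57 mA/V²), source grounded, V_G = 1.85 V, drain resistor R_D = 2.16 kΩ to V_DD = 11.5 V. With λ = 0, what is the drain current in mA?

I_D = 3.43 mA

V_GS = V_G = 1.85 V, so V_ov = 1.85 − 0.74 = 1.11 V.
Assume saturation: I_D = ½ k_n V_ov² = 0.5 × 5.57 × 1.11² = 3.43 mA, giving V_DS = V_DD − I_D R_D = 11.5 − 3.43 × 2.16 = 4.09 V.
V_DS = 4.09 V ≥ V_ov = 1.11 V, confirming saturation.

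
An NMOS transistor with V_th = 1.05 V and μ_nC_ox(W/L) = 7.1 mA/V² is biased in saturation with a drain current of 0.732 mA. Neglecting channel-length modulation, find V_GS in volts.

In saturation I_D = ½ k_n (V_GS − V_th)², so V_GS − V_th = √(2 I_D / k_n) = √(2 × 0.732 / 7.1) = 0.454 V.
V_GS = 1.05 + 0.454 = 1.5 V.

V_GS = 1.50 V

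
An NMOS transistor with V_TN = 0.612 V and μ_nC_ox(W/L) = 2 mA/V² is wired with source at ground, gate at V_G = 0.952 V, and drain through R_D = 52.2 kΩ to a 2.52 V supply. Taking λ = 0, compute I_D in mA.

I_D = 0.0468 mA

V_GS = V_G = 0.952 V, so V_ov = 0.952 − 0.612 = 0.34 V.
Assume saturation: I_D = ½ k_n V_ov² = 0.5 × 2 × 0.34² = 0.116 mA, giving V_DS = V_DD − I_D R_D = 2.52 − 0.116 × 52.2 = -3.51 V.
But -3.51 V < V_ov = 0.34 V, so the device is actually in triode.
In triode I_D = k_n[V_ov V_DS − ½ V_DS²] and I_D = (V_DD − V_DS)/R_D. Equating: 52.2 V_DS² − 36.5 V_DS + 2.52 = 0, giving V_DS = 0.0777 V (the root below V_ov).
I_D = (2.52 − 0.0777) / 52.2 = 0.0468 mA.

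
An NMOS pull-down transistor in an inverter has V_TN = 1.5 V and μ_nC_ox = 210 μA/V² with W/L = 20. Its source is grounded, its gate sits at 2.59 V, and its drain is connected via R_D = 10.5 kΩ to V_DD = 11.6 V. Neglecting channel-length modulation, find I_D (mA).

I_D = 1.08 mA

V_GS = V_G = 2.59 V, so V_ov = 2.59 − 1.5 = 1.09 V.
k_n = μ_nC_ox · (W/L) = 4.2 mA/V².
Assume saturation: I_D = ½ k_n V_ov² = 0.5 × 4.2 × 1.09² = 2.5 mA, giving V_DS = V_DD − I_D R_D = 11.6 − 2.5 × 10.5 = -14.6 V.
But -14.6 V < V_ov = 1.09 V, so the device is actually in triode.
In triode I_D = k_n[V_ov V_DS − ½ V_DS²] and I_D = (V_DD − V_DS)/R_D. Equating: 22.1 V_DS² − 49.07 V_DS + 11.6 = 0, giving V_DS = 0.269 V (the root below V_ov).
I_D = (11.6 − 0.269) / 10.5 = 1.08 mA.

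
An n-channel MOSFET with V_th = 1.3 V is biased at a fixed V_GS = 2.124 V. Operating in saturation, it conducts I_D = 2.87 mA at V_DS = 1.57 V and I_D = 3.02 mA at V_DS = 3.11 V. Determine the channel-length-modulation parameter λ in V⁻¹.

λ = 0.0358 V⁻¹

With V_GS fixed, I_D ∝ (1 + λ V_DS) in saturation, so I_D2/I_D1 = (1 + λ V_DS2)/(1 + λ V_DS1).
3.02/2.87 = 1.052 = (1 + 3.11 λ)/(1 + 1.57 λ).
Solving: λ (I_D1 V_DS2 − I_D2 V_DS1) = I_D2 − I_D1, so λ = (3.02 − 2.87) / (2.87 × 3.11 − 3.02 × 1.57) = 0.15 / 4.18 = 0.0358 V⁻¹.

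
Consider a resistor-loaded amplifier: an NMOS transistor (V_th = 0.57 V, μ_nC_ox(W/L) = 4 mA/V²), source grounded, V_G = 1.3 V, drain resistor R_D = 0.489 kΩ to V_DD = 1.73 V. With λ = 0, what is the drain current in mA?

V_GS = V_G = 1.3 V, so V_ov = 1.3 − 0.57 = 0.73 V.
Assume saturation: I_D = ½ k_n V_ov² = 0.5 × 4 × 0.73² = 1.07 mA, giving V_DS = V_DD − I_D R_D = 1.73 − 1.07 × 0.489 = 1.21 V.
V_DS = 1.21 V ≥ V_ov = 0.73 V, confirming saturation.

I_D = 1.07 mA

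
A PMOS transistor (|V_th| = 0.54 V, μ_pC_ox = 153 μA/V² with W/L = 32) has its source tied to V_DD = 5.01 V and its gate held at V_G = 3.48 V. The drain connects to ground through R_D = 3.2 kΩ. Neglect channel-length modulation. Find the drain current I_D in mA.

V_SG = V_DD − V_G = 5.01 − 3.48 = 1.53 V, so V_ov = 1.53 − 0.54 = 0.99 V.
k_p = μ_pC_ox · (W/L) = 4.896 mA/V².
Assume saturation: I_D = ½ k_p V_ov² = 0.5 × 4.896 × 0.99² = 2.4 mA, giving V_SD = V_DD − I_D R_D = 5.01 − 2.4 × 3.2 = -2.67 V.
But -2.67 V < V_ov = 0.99 V, so the device is actually in triode.
In triode I_D = k_p[V_ov V_SD − ½ V_SD²] and I_D = (V_DD − V_SD)/R_D. Equating: 7.83 V_SD² − 16.51 V_SD + 5.01 = 0, giving V_SD = 0.368 V (the root below V_ov).
I_D = (5.01 − 0.368) / 3.2 = 1.45 mA.

I_D = 1.45 mA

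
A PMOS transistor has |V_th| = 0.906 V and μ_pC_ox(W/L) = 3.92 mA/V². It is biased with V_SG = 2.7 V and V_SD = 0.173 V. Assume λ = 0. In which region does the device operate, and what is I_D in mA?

V_ov = V_SG − |V_th| = 2.7 − 0.906 = 1.79 V.
Since V_SD = 0.173 V < V_ov = 1.79 V, the device is in the triode region.
I_D = k_p [V_ov · V_SD − ½ V_SD²] = 3.92 × [1.79 × 0.173 − 0.5 × 0.173²] = 1.16 mA.

Triode; I_D = 1.16 mA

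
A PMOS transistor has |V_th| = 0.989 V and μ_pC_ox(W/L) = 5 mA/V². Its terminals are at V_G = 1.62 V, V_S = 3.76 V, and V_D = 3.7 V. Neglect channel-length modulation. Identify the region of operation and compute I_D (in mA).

Triode; I_D = 0.336 mA

V_SG = V_S − V_G = 3.76 − 1.62 = 2.14 V; V_SD = V_S − V_D = 3.76 − 3.7 = 0.06 V.
V_ov = V_SG − |V_th| = 2.14 − 0.989 = 1.15 V.
Since V_SD = 0.06 V < V_ov = 1.15 V, the device is in the triode region.
I_D = k_p [V_ov · V_SD − ½ V_SD²] = 5 × [1.15 × 0.06 − 0.5 × 0.06²] = 0.336 mA.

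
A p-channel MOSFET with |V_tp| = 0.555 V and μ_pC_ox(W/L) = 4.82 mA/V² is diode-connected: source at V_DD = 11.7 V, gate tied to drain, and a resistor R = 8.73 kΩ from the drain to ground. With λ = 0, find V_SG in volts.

With gate tied to drain, V_SG = V_SD ≥ V_SG − |V_tp|, so the device is in saturation.
KCL at the drain: ½ k_p (V_SG − |V_tp|)² = (V_DD − V_SG)/R.
Let x = V_SG − 0.555. Then 21 x² + x − 11.14 = 0, giving x = 0.704 V (positive root), so V_SG = 1.26 V.
I_D = (V_DD − V_SG)/R = (11.7 − 1.26) / 8.73 = 1.2 mA.

V_SG = 1.26 V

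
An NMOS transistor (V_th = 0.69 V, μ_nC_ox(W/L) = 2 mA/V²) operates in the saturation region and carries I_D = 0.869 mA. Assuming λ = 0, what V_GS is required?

In saturation I_D = ½ k_n (V_GS − V_th)², so V_GS − V_th = √(2 I_D / k_n) = √(2 × 0.869 / 2) = 0.932 V.
V_GS = 0.69 + 0.932 = 1.62 V.

V_GS = 1.62 V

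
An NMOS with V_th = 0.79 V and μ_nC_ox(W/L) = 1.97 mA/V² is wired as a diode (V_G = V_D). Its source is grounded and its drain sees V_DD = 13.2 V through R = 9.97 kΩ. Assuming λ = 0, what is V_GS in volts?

With gate tied to drain, V_GS = V_DS ≥ V_GS − V_th, so the device is in saturation.
KCL at the drain: ½ k_n (V_GS − V_th)² = (V_DD − V_GS)/R.
Let x = V_GS − 0.79. Then 9.82 x² + x − 12.41 = 0, giving x = 1.07 V (positive root), so V_GS = 1.86 V.
I_D = (V_DD − V_GS)/R = (13.2 − 1.86) / 9.97 = 1.14 mA.

V_GS = 1.86 V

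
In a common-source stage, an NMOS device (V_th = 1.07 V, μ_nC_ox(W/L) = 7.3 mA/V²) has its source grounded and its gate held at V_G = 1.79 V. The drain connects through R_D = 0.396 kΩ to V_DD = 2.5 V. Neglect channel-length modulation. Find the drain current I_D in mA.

I_D = 1.89 mA

V_GS = V_G = 1.79 V, so V_ov = 1.79 − 1.07 = 0.72 V.
Assume saturation: I_D = ½ k_n V_ov² = 0.5 × 7.3 × 0.72² = 1.89 mA, giving V_DS = V_DD − I_D R_D = 2.5 − 1.89 × 0.396 = 1.75 V.
V_DS = 1.75 V ≥ V_ov = 0.72 V, confirming saturation.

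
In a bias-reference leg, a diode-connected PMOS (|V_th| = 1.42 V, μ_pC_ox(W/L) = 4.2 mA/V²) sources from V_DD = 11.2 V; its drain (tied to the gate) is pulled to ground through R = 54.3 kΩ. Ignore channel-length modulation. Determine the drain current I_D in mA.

With gate tied to drain, V_SG = V_SD ≥ V_SG − |V_th|, so the device is in saturation.
KCL at the drain: ½ k_p (V_SG − |V_th|)² = (V_DD − V_SG)/R.
Let x = V_SG − 1.42. Then 114 x² + x − 9.78 = 0, giving x = 0.289 V (positive root), so V_SG = 1.71 V.
I_D = (V_DD − V_SG)/R = (11.2 − 1.71) / 54.3 = 0.175 mA.

I_D = 0.175 mA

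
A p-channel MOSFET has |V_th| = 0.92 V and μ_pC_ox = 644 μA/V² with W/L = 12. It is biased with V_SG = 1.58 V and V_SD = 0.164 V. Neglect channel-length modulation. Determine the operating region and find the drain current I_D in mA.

Triode; I_D = 0.733 mA

k_p = μ_pC_ox · (W/L) = 7.728 mA/V².
V_ov = V_SG − |V_th| = 1.58 − 0.92 = 0.66 V.
Since V_SD = 0.164 V < V_ov = 0.66 V, the device is in the triode region.
I_D = k_p [V_ov · V_SD − ½ V_SD²] = 7.728 × [0.66 × 0.164 − 0.5 × 0.164²] = 0.733 mA.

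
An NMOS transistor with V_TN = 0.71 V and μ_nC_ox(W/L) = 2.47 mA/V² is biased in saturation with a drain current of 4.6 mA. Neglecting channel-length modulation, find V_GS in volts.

V_GS = 2.64 V

In saturation I_D = ½ k_n (V_GS − V_TN)², so V_GS − V_TN = √(2 I_D / k_n) = √(2 × 4.6 / 2.47) = 1.93 V.
V_GS = 0.71 + 1.93 = 2.64 V.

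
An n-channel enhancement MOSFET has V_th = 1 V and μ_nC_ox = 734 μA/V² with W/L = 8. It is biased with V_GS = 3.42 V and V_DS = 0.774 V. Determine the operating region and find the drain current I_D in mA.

Triode; I_D = 9.24 mA

k_n = μ_nC_ox · (W/L) = 5.872 mA/V².
V_ov = V_GS − V_th = 3.42 − 1 = 2.42 V.
Since V_DS = 0.774 V < V_ov = 2.42 V, the device is in the triode region.
I_D = k_n [V_ov · V_DS − ½ V_DS²] = 5.872 × [2.42 × 0.774 − 0.5 × 0.774²] = 9.24 mA.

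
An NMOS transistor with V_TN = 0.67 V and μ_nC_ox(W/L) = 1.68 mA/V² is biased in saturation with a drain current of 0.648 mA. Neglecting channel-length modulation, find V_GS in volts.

In saturation I_D = ½ k_n (V_GS − V_TN)², so V_GS − V_TN = √(2 I_D / k_n) = √(2 × 0.648 / 1.68) = 0.878 V.
V_GS = 0.67 + 0.878 = 1.55 V.

V_GS = 1.55 V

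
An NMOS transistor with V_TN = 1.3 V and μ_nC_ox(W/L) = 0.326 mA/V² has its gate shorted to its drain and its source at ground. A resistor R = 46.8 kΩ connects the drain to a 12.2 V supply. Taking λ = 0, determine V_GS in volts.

With gate tied to drain, V_GS = V_DS ≥ V_GS − V_TN, so the device is in saturation.
KCL at the drain: ½ k_n (V_GS − V_TN)² = (V_DD − V_GS)/R.
Let x = V_GS − 1.3. Then 7.63 x² + x − 10.9 = 0, giving x = 1.13 V (positive root), so V_GS = 2.43 V.
I_D = (V_DD − V_GS)/R = (12.2 − 2.43) / 46.8 = 0.209 mA.

V_GS = 2.43 V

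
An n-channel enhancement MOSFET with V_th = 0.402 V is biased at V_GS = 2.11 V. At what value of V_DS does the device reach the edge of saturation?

The boundary between triode and saturation is V_DS = V_GS − V_th = V_ov.
V_ov = 2.11 − 0.402 = 1.71 V.

V_DS,sat = 1.71 V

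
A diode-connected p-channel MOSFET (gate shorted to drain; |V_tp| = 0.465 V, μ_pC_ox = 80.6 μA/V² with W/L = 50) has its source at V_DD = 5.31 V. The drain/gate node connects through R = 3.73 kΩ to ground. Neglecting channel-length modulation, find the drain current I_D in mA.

With gate tied to drain, V_SG = V_SD ≥ V_SG − |V_tp|, so the device is in saturation.
k_p = μ_pC_ox · (W/L) = 4.03 mA/V².
KCL at the drain: ½ k_p (V_SG − |V_tp|)² = (V_DD − V_SG)/R.
Let x = V_SG − 0.465. Then 7.52 x² + x − 4.845 = 0, giving x = 0.739 V (positive root), so V_SG = 1.2 V.
I_D = (V_DD − V_SG)/R = (5.31 − 1.2) / 3.73 = 1.1 mA.

I_D = 1.10 mA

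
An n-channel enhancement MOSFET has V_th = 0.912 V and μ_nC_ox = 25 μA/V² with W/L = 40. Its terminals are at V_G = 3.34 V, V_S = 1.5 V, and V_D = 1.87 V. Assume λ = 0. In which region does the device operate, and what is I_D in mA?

V_GS = V_G − V_S = 3.34 − 1.5 = 1.84 V; V_DS = V_D − V_S = 1.87 − 1.5 = 0.37 V.
k_n = μ_nC_ox · (W/L) = 1 mA/V².
V_ov = V_GS − V_th = 1.84 − 0.912 = 0.928 V.
Since V_DS = 0.37 V < V_ov = 0.928 V, the device is in the triode region.
I_D = k_n [V_ov · V_DS − ½ V_DS²] = 1 × [0.928 × 0.37 − 0.5 × 0.37²] = 0.275 mA.

Triode; I_D = 0.275 mA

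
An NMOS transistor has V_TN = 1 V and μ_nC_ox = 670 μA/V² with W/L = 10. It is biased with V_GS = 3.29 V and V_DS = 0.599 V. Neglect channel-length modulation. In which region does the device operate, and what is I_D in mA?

k_n = μ_nC_ox · (W/L) = 6.7 mA/V².
V_ov = V_GS − V_TN = 3.29 − 1 = 2.29 V.
Since V_DS = 0.599 V < V_ov = 2.29 V, the device is in the triode region.
I_D = k_n [V_ov · V_DS − ½ V_DS²] = 6.7 × [2.29 × 0.599 − 0.5 × 0.599²] = 7.99 mA.

Triode; I_D = 7.99 mA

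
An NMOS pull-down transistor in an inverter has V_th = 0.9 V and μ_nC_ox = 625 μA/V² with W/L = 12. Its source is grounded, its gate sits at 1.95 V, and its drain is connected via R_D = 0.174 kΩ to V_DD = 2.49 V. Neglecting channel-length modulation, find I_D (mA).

V_GS = V_G = 1.95 V, so V_ov = 1.95 − 0.9 = 1.05 V.
k_n = μ_nC_ox · (W/L) = 7.5 mA/V².
Assume saturation: I_D = ½ k_n V_ov² = 0.5 × 7.5 × 1.05² = 4.13 mA, giving V_DS = V_DD − I_D R_D = 2.49 − 4.13 × 0.174 = 1.77 V.
V_DS = 1.77 V ≥ V_ov = 1.05 V, confirming saturation.

I_D = 4.13 mA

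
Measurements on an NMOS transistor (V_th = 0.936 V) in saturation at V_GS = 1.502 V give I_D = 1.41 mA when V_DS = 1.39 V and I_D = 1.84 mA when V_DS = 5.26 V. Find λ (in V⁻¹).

With V_GS fixed, I_D ∝ (1 + λ V_DS) in saturation, so I_D2/I_D1 = (1 + λ V_DS2)/(1 + λ V_DS1).
1.84/1.41 = 1.305 = (1 + 5.26 λ)/(1 + 1.39 λ).
Solving: λ (I_D1 V_DS2 − I_D2 V_DS1) = I_D2 − I_D1, so λ = (1.84 − 1.41) / (1.41 × 5.26 − 1.84 × 1.39) = 0.43 / 4.86 = 0.0885 V⁻¹.

λ = 0.0885 V⁻¹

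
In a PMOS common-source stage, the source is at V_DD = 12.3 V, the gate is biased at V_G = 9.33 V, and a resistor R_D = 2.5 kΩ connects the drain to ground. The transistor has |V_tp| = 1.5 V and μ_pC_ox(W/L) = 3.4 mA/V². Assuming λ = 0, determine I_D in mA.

I_D = 3.67 mA

V_SG = V_DD − V_G = 12.3 − 9.33 = 2.97 V, so V_ov = 2.97 − 1.5 = 1.47 V.
Assume saturation: I_D = ½ k_p V_ov² = 0.5 × 3.4 × 1.47² = 3.67 mA, giving V_SD = V_DD − I_D R_D = 12.3 − 3.67 × 2.5 = 3.12 V.
V_SD = 3.12 V ≥ V_ov = 1.47 V, confirming saturation.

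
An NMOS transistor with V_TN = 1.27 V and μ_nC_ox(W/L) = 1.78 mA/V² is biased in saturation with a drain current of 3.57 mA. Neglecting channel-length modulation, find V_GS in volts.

V_GS = 3.27 V

In saturation I_D = ½ k_n (V_GS − V_TN)², so V_GS − V_TN = √(2 I_D / k_n) = √(2 × 3.57 / 1.78) = 2 V.
V_GS = 1.27 + 2 = 3.27 V.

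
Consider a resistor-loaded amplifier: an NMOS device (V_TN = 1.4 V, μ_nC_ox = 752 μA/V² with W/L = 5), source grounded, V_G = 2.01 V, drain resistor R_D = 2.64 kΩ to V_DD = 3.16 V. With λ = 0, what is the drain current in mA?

V_GS = V_G = 2.01 V, so V_ov = 2.01 − 1.4 = 0.61 V.
k_n = μ_nC_ox · (W/L) = 3.76 mA/V².
Assume saturation: I_D = ½ k_n V_ov² = 0.5 × 3.76 × 0.61² = 0.7 mA, giving V_DS = V_DD − I_D R_D = 3.16 − 0.7 × 2.64 = 1.31 V.
V_DS = 1.31 V ≥ V_ov = 0.61 V, confirming saturation.

I_D = 0.700 mA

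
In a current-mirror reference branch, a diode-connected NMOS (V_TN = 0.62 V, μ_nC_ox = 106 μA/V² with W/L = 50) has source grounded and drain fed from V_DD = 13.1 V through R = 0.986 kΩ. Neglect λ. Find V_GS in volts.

With gate tied to drain, V_GS = V_DS ≥ V_GS − V_TN, so the device is in saturation.
k_n = μ_nC_ox · (W/L) = 5.3 mA/V².
KCL at the drain: ½ k_n (V_GS − V_TN)² = (V_DD − V_GS)/R.
Let x = V_GS − 0.62. Then 2.61 x² + x − 12.48 = 0, giving x = 2 V (positive root), so V_GS = 2.62 V.
I_D = (V_DD − V_GS)/R = (13.1 − 2.62) / 0.986 = 10.6 mA.

V_GS = 2.62 V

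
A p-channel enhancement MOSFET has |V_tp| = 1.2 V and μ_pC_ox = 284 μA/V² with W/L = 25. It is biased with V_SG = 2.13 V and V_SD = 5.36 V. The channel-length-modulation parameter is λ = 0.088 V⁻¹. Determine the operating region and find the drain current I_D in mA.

k_p = μ_pC_ox · (W/L) = 7.1 mA/V².
V_ov = V_SG − |V_tp| = 2.13 − 1.2 = 0.93 V.
Since V_SD = 5.36 V ≥ V_ov = 0.93 V, the device is in saturation.
I_D = ½ k_p V_ov² (1 + λ V_SD) = 0.5 × 7.1 × 0.93² × (1 + 0.088 × 5.36) = 4.52 mA.

Saturation; I_D = 4.52 mA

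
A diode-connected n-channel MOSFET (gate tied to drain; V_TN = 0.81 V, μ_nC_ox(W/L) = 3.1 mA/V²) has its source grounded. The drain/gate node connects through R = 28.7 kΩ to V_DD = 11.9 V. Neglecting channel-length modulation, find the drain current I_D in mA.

I_D = 0.369 mA

With gate tied to drain, V_GS = V_DS ≥ V_GS − V_TN, so the device is in saturation.
KCL at the drain: ½ k_n (V_GS − V_TN)² = (V_DD − V_GS)/R.
Let x = V_GS − 0.81. Then 44.5 x² + x − 11.09 = 0, giving x = 0.488 V (positive root), so V_GS = 1.3 V.
I_D = (V_DD − V_GS)/R = (11.9 − 1.3) / 28.7 = 0.369 mA.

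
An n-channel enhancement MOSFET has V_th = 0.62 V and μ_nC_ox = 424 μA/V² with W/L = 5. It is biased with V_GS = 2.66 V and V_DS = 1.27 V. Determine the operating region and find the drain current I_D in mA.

k_n = μ_nC_ox · (W/L) = 2.12 mA/V².
V_ov = V_GS − V_th = 2.66 − 0.62 = 2.04 V.
Since V_DS = 1.27 V < V_ov = 2.04 V, the device is in the triode region.
I_D = k_n [V_ov · V_DS − ½ V_DS²] = 2.12 × [2.04 × 1.27 − 0.5 × 1.27²] = 3.78 mA.

Triode; I_D = 3.78 mA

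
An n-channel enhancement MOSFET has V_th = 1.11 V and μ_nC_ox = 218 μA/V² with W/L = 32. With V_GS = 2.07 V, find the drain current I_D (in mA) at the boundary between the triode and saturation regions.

At the boundary V_DS = V_ov = V_GS − V_th = 2.07 − 1.11 = 0.96 V.
k_n = μ_nC_ox · (W/L) = 6.976 mA/V².
I_D = ½ k_n V_ov² = 0.5 × 6.976 × 0.96² = 3.21 mA.

I_D = 3.21 mA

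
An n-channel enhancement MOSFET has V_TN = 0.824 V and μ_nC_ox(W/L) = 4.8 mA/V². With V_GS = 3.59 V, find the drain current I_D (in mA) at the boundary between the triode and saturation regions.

I_D = 18.4 mA

At the boundary V_DS = V_ov = V_GS − V_TN = 3.59 − 0.824 = 2.77 V.
I_D = ½ k_n V_ov² = 0.5 × 4.8 × 2.77² = 18.4 mA.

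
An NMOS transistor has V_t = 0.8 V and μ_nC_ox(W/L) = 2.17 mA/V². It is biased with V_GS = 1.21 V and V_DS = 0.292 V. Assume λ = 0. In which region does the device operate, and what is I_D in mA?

V_ov = V_GS − V_t = 1.21 − 0.8 = 0.41 V.
Since V_DS = 0.292 V < V_ov = 0.41 V, the device is in the triode region.
I_D = k_n [V_ov · V_DS − ½ V_DS²] = 2.17 × [0.41 × 0.292 − 0.5 × 0.292²] = 0.167 mA.

Triode; I_D = 0.167 mA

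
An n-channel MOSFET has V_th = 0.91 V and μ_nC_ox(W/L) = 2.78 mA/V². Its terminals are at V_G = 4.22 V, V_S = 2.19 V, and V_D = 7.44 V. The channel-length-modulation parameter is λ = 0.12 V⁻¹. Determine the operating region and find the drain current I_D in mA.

V_GS = V_G − V_S = 4.22 − 2.19 = 2.03 V; V_DS = V_D − V_S = 7.44 − 2.19 = 5.25 V.
V_ov = V_GS − V_th = 2.03 − 0.91 = 1.12 V.
Since V_DS = 5.25 V ≥ V_ov = 1.12 V, the device is in saturation.
I_D = ½ k_n V_ov² (1 + λ V_DS) = 0.5 × 2.78 × 1.12² × (1 + 0.12 × 5.25) = 2.84 mA.

Saturation; I_D = 2.84 mA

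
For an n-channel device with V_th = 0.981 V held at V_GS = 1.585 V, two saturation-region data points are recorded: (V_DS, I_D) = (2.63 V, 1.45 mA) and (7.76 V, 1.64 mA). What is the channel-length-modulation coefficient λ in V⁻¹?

λ = 0.0274 V⁻¹

With V_GS fixed, I_D ∝ (1 + λ V_DS) in saturation, so I_D2/I_D1 = (1 + λ V_DS2)/(1 + λ V_DS1).
1.64/1.45 = 1.131 = (1 + 7.76 λ)/(1 + 2.63 λ).
Solving: λ (I_D1 V_DS2 − I_D2 V_DS1) = I_D2 − I_D1, so λ = (1.64 − 1.45) / (1.45 × 7.76 − 1.64 × 2.63) = 0.19 / 6.94 = 0.0274 V⁻¹.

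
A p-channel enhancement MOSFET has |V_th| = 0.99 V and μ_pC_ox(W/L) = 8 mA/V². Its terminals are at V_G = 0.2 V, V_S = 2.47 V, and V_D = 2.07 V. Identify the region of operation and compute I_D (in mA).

Triode; I_D = 3.46 mA

V_SG = V_S − V_G = 2.47 − 0.2 = 2.27 V; V_SD = V_S − V_D = 2.47 − 2.07 = 0.4 V.
V_ov = V_SG − |V_th| = 2.27 − 0.99 = 1.28 V.
Since V_SD = 0.4 V < V_ov = 1.28 V, the device is in the triode region.
I_D = k_p [V_ov · V_SD − ½ V_SD²] = 8 × [1.28 × 0.4 − 0.5 × 0.4²] = 3.46 mA.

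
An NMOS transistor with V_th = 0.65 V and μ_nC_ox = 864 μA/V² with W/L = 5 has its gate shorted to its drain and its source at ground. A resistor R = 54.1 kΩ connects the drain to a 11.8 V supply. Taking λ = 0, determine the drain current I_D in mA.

With gate tied to drain, V_GS = V_DS ≥ V_GS − V_th, so the device is in saturation.
k_n = μ_nC_ox · (W/L) = 4.32 mA/V².
KCL at the drain: ½ k_n (V_GS − V_th)² = (V_DD − V_GS)/R.
Let x = V_GS − 0.65. Then 117 x² + x − 11.15 = 0, giving x = 0.305 V (positive root), so V_GS = 0.955 V.
I_D = (V_DD − V_GS)/R = (11.8 − 0.955) / 54.1 = 0.2 mA.

I_D = 0.200 mA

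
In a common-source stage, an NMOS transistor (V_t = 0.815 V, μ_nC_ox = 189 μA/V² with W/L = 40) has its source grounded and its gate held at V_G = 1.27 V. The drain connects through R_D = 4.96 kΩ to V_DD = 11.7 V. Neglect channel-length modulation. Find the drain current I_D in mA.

V_GS = V_G = 1.27 V, so V_ov = 1.27 − 0.815 = 0.455 V.
k_n = μ_nC_ox · (W/L) = 7.56 mA/V².
Assume saturation: I_D = ½ k_n V_ov² = 0.5 × 7.56 × 0.455² = 0.783 mA, giving V_DS = V_DD − I_D R_D = 11.7 − 0.783 × 4.96 = 7.82 V.
V_DS = 7.82 V ≥ V_ov = 0.455 V, confirming saturation.

I_D = 0.783 mA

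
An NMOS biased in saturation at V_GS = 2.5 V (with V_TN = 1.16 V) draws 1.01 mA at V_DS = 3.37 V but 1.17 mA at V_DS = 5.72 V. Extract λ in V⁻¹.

With V_GS fixed, I_D ∝ (1 + λ V_DS) in saturation, so I_D2/I_D1 = (1 + λ V_DS2)/(1 + λ V_DS1).
1.17/1.01 = 1.158 = (1 + 5.72 λ)/(1 + 3.37 λ).
Solving: λ (I_D1 V_DS2 − I_D2 V_DS1) = I_D2 − I_D1, so λ = (1.17 − 1.01) / (1.01 × 5.72 − 1.17 × 3.37) = 0.16 / 1.83 = 0.0872 V⁻¹.

λ = 0.0872 V⁻¹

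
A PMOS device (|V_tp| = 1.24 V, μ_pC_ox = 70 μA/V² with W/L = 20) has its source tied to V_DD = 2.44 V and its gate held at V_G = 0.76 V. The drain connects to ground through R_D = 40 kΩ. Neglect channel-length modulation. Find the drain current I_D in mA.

I_D = 0.0583 mA

V_SG = V_DD − V_G = 2.44 − 0.76 = 1.68 V, so V_ov = 1.68 − 1.24 = 0.44 V.
k_p = μ_pC_ox · (W/L) = 1.4 mA/V².
Assume saturation: I_D = ½ k_p V_ov² = 0.5 × 1.4 × 0.44² = 0.136 mA, giving V_SD = V_DD − I_D R_D = 2.44 − 0.136 × 40 = -2.98 V.
But -2.98 V < V_ov = 0.44 V, so the device is actually in triode.
In triode I_D = k_p[V_ov V_SD − ½ V_SD²] and I_D = (V_DD − V_SD)/R_D. Equating: 28 V_SD² − 25.64 V_SD + 2.44 = 0, giving V_SD = 0.108 V (the root below V_ov).
I_D = (2.44 − 0.108) / 40 = 0.0583 mA.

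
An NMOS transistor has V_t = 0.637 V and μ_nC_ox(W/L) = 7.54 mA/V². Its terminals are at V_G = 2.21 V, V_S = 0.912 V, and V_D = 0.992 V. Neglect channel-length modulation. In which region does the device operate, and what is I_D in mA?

V_GS = V_G − V_S = 2.21 − 0.912 = 1.3 V; V_DS = V_D − V_S = 0.992 − 0.912 = 0.08 V.
V_ov = V_GS − V_t = 1.3 − 0.637 = 0.661 V.
Since V_DS = 0.08 V < V_ov = 0.661 V, the device is in the triode region.
I_D = k_n [V_ov · V_DS − ½ V_DS²] = 7.54 × [0.661 × 0.08 − 0.5 × 0.08²] = 0.375 mA.

Triode; I_D = 0.375 mA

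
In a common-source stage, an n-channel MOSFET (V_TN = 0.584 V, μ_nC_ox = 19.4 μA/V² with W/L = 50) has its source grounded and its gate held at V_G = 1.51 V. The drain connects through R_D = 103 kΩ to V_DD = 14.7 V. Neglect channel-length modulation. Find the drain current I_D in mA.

I_D = 0.141 mA

V_GS = V_G = 1.51 V, so V_ov = 1.51 − 0.584 = 0.926 V.
k_n = μ_nC_ox · (W/L) = 0.97 mA/V².
Assume saturation: I_D = ½ k_n V_ov² = 0.5 × 0.97 × 0.926² = 0.416 mA, giving V_DS = V_DD − I_D R_D = 14.7 − 0.416 × 103 = -28.1 V.
But -28.1 V < V_ov = 0.926 V, so the device is actually in triode.
In triode I_D = k_n[V_ov V_DS − ½ V_DS²] and I_D = (V_DD − V_DS)/R_D. Equating: 50 V_DS² − 93.52 V_DS + 14.7 = 0, giving V_DS = 0.173 V (the root below V_ov).
I_D = (14.7 − 0.173) / 103 = 0.141 mA.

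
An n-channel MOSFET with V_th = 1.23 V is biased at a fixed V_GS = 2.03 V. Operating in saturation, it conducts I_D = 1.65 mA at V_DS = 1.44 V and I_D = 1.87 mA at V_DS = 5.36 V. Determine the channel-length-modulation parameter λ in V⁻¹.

With V_GS fixed, I_D ∝ (1 + λ V_DS) in saturation, so I_D2/I_D1 = (1 + λ V_DS2)/(1 + λ V_DS1).
1.87/1.65 = 1.133 = (1 + 5.36 λ)/(1 + 1.44 λ).
Solving: λ (I_D1 V_DS2 − I_D2 V_DS1) = I_D2 − I_D1, so λ = (1.87 − 1.65) / (1.65 × 5.36 − 1.87 × 1.44) = 0.22 / 6.15 = 0.0358 V⁻¹.

λ = 0.0358 V⁻¹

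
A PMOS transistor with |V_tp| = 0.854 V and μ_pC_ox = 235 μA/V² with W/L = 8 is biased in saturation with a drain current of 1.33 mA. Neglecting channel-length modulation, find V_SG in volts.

V_SG = 2.04 V

k_p = μ_pC_ox · (W/L) = 1.88 mA/V².
In saturation I_D = ½ k_p (V_SG − |V_tp|)², so V_SG − |V_tp| = √(2 I_D / k_p) = √(2 × 1.33 / 1.88) = 1.19 V.
V_SG = 0.854 + 1.19 = 2.04 V.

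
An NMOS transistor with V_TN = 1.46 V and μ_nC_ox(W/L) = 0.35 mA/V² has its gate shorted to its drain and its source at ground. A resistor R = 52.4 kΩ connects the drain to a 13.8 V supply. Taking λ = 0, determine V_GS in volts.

With gate tied to drain, V_GS = V_DS ≥ V_GS − V_TN, so the device is in saturation.
KCL at the drain: ½ k_n (V_GS − V_TN)² = (V_DD − V_GS)/R.
Let x = V_GS − 1.46. Then 9.17 x² + x − 12.34 = 0, giving x = 1.11 V (positive root), so V_GS = 2.57 V.
I_D = (V_DD − V_GS)/R = (13.8 − 2.57) / 52.4 = 0.214 mA.

V_GS = 2.57 V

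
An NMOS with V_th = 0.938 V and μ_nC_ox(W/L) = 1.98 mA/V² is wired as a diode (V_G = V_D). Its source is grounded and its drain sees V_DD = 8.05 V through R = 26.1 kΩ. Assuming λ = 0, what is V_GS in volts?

V_GS = 1.44 V

With gate tied to drain, V_GS = V_DS ≥ V_GS − V_th, so the device is in saturation.
KCL at the drain: ½ k_n (V_GS − V_th)² = (V_DD − V_GS)/R.
Let x = V_GS − 0.938. Then 25.8 x² + x − 7.112 = 0, giving x = 0.506 V (positive root), so V_GS = 1.44 V.
I_D = (V_DD − V_GS)/R = (8.05 − 1.44) / 26.1 = 0.253 mA.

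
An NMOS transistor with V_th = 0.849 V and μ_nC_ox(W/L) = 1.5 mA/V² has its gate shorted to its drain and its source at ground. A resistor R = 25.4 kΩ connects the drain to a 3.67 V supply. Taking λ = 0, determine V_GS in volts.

With gate tied to drain, V_GS = V_DS ≥ V_GS − V_th, so the device is in saturation.
KCL at the drain: ½ k_n (V_GS − V_th)² = (V_DD − V_GS)/R.
Let x = V_GS − 0.849. Then 19 x² + x − 2.821 = 0, giving x = 0.359 V (positive root), so V_GS = 1.21 V.
I_D = (V_DD − V_GS)/R = (3.67 − 1.21) / 25.4 = 0.0969 mA.

V_GS = 1.21 V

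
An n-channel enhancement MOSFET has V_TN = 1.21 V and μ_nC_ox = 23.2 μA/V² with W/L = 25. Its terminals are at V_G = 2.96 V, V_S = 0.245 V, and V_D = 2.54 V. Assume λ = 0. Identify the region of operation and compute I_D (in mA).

V_GS = V_G − V_S = 2.96 − 0.245 = 2.71 V; V_DS = V_D − V_S = 2.54 − 0.245 = 2.29 V.
k_n = μ_nC_ox · (W/L) = 0.58 mA/V².
V_ov = V_GS − V_TN = 2.71 − 1.21 = 1.5 V.
Since V_DS = 2.29 V ≥ V_ov = 1.5 V, the device is in saturation.
I_D = ½ k_n V_ov² = 0.5 × 0.58 × 1.5² = 0.657 mA.

Saturation; I_D = 0.657 mA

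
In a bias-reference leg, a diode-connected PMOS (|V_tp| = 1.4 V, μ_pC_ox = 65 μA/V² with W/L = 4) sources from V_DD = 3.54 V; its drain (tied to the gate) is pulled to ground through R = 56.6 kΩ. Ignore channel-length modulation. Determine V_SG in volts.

V_SG = 1.88 V

With gate tied to drain, V_SG = V_SD ≥ V_SG − |V_tp|, so the device is in saturation.
k_p = μ_pC_ox · (W/L) = 0.26 mA/V².
KCL at the drain: ½ k_p (V_SG − |V_tp|)² = (V_DD − V_SG)/R.
Let x = V_SG − 1.4. Then 7.36 x² + x − 2.14 = 0, giving x = 0.476 V (positive root), so V_SG = 1.88 V.
I_D = (V_DD − V_SG)/R = (3.54 − 1.88) / 56.6 = 0.0294 mA.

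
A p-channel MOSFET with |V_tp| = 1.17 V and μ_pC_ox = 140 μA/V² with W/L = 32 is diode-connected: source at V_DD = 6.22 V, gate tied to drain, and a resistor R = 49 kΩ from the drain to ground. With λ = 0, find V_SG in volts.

V_SG = 1.38 V

With gate tied to drain, V_SG = V_SD ≥ V_SG − |V_tp|, so the device is in saturation.
k_p = μ_pC_ox · (W/L) = 4.48 mA/V².
KCL at the drain: ½ k_p (V_SG − |V_tp|)² = (V_DD − V_SG)/R.
Let x = V_SG − 1.17. Then 110 x² + x − 5.05 = 0, giving x = 0.21 V (positive root), so V_SG = 1.38 V.
I_D = (V_DD − V_SG)/R = (6.22 − 1.38) / 49 = 0.0988 mA.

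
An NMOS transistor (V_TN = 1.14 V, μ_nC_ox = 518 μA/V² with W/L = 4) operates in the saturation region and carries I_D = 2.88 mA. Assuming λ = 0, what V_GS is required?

k_n = μ_nC_ox · (W/L) = 2.072 mA/V².
In saturation I_D = ½ k_n (V_GS − V_TN)², so V_GS − V_TN = √(2 I_D / k_n) = √(2 × 2.88 / 2.072) = 1.67 V.
V_GS = 1.14 + 1.67 = 2.81 V.

V_GS = 2.81 V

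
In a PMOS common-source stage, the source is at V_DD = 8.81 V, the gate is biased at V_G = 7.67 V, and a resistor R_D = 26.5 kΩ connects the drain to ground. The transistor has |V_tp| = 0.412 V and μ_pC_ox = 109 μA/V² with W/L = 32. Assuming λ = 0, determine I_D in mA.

V_SG = V_DD − V_G = 8.81 − 7.67 = 1.14 V, so V_ov = 1.14 − 0.412 = 0.728 V.
k_p = μ_pC_ox · (W/L) = 3.488 mA/V².
Assume saturation: I_D = ½ k_p V_ov² = 0.5 × 3.488 × 0.728² = 0.924 mA, giving V_SD = V_DD − I_D R_D = 8.81 − 0.924 × 26.5 = -15.7 V.
But -15.7 V < V_ov = 0.728 V, so the device is actually in triode.
In triode I_D = k_p[V_ov V_SD − ½ V_SD²] and I_D = (V_DD − V_SD)/R_D. Equating: 46.2 V_SD² − 68.29 V_SD + 8.81 = 0, giving V_SD = 0.143 V (the root below V_ov).
I_D = (8.81 − 0.143) / 26.5 = 0.327 mA.

I_D = 0.327 mA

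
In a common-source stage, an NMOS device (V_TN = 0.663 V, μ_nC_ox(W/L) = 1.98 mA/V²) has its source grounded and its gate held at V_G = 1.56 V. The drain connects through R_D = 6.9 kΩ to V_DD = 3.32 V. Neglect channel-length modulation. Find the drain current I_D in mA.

I_D = 0.438 mA

V_GS = V_G = 1.56 V, so V_ov = 1.56 − 0.663 = 0.897 V.
Assume saturation: I_D = ½ k_n V_ov² = 0.5 × 1.98 × 0.897² = 0.797 mA, giving V_DS = V_DD − I_D R_D = 3.32 − 0.797 × 6.9 = -2.18 V.
But -2.18 V < V_ov = 0.897 V, so the device is actually in triode.
In triode I_D = k_n[V_ov V_DS − ½ V_DS²] and I_D = (V_DD − V_DS)/R_D. Equating: 6.83 V_DS² − 13.25 V_DS + 3.32 = 0, giving V_DS = 0.295 V (the root below V_ov).
I_D = (3.32 − 0.295) / 6.9 = 0.438 mA.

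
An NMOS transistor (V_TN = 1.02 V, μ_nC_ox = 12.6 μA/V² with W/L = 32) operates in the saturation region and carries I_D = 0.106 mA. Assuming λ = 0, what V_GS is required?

k_n = μ_nC_ox · (W/L) = 0.4032 mA/V².
In saturation I_D = ½ k_n (V_GS − V_TN)², so V_GS − V_TN = √(2 I_D / k_n) = √(2 × 0.106 / 0.4032) = 0.725 V.
V_GS = 1.02 + 0.725 = 1.75 V.

V_GS = 1.75 V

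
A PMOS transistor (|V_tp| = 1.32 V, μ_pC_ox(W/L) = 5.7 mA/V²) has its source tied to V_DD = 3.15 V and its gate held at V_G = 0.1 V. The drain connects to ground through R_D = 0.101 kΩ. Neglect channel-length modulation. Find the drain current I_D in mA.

I_D = 8.53 mA

V_SG = V_DD − V_G = 3.15 − 0.1 = 3.05 V, so V_ov = 3.05 − 1.32 = 1.73 V.
Assume saturation: I_D = ½ k_p V_ov² = 0.5 × 5.7 × 1.73² = 8.53 mA, giving V_SD = V_DD − I_D R_D = 3.15 − 8.53 × 0.101 = 2.29 V.
V_SD = 2.29 V ≥ V_ov = 1.73 V, confirming saturation.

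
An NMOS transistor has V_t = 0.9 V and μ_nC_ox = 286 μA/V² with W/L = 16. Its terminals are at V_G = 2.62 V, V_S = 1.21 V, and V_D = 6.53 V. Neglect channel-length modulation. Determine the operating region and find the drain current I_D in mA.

V_GS = V_G − V_S = 2.62 − 1.21 = 1.41 V; V_DS = V_D − V_S = 6.53 − 1.21 = 5.32 V.
k_n = μ_nC_ox · (W/L) = 4.576 mA/V².
V_ov = V_GS − V_t = 1.41 − 0.9 = 0.51 V.
Since V_DS = 5.32 V ≥ V_ov = 0.51 V, the device is in saturation.
I_D = ½ k_n V_ov² = 0.5 × 4.576 × 0.51² = 0.595 mA.

Saturation; I_D = 0.595 mA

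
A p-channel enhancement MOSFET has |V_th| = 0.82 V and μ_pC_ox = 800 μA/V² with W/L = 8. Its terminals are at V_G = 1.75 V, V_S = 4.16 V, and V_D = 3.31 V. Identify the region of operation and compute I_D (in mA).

Triode; I_D = 6.34 mA

V_SG = V_S − V_G = 4.16 − 1.75 = 2.41 V; V_SD = V_S − V_D = 4.16 − 3.31 = 0.85 V.
k_p = μ_pC_ox · (W/L) = 6.4 mA/V².
V_ov = V_SG − |V_th| = 2.41 − 0.82 = 1.59 V.
Since V_SD = 0.85 V < V_ov = 1.59 V, the device is in the triode region.
I_D = k_p [V_ov · V_SD − ½ V_SD²] = 6.4 × [1.59 × 0.85 − 0.5 × 0.85²] = 6.34 mA.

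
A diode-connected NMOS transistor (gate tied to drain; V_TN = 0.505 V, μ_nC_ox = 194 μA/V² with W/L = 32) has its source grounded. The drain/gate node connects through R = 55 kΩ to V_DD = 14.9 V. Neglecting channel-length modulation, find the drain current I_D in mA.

I_D = 0.257 mA

With gate tied to drain, V_GS = V_DS ≥ V_GS − V_TN, so the device is in saturation.
k_n = μ_nC_ox · (W/L) = 6.208 mA/V².
KCL at the drain: ½ k_n (V_GS − V_TN)² = (V_DD − V_GS)/R.
Let x = V_GS − 0.505. Then 171 x² + x − 14.39 = 0, giving x = 0.287 V (positive root), so V_GS = 0.792 V.
I_D = (V_DD − V_GS)/R = (14.9 − 0.792) / 55 = 0.257 mA.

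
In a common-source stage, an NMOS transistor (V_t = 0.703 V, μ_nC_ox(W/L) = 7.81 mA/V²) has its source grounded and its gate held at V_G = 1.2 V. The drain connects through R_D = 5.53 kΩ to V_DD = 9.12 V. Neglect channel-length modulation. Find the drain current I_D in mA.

I_D = 0.965 mA

V_GS = V_G = 1.2 V, so V_ov = 1.2 − 0.703 = 0.497 V.
Assume saturation: I_D = ½ k_n V_ov² = 0.5 × 7.81 × 0.497² = 0.965 mA, giving V_DS = V_DD − I_D R_D = 9.12 − 0.965 × 5.53 = 3.79 V.
V_DS = 3.79 V ≥ V_ov = 0.497 V, confirming saturation.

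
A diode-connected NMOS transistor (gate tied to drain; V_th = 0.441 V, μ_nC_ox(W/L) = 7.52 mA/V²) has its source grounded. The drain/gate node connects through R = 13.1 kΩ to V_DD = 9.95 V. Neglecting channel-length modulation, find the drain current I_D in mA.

I_D = 0.693 mA

With gate tied to drain, V_GS = V_DS ≥ V_GS − V_th, so the device is in saturation.
KCL at the drain: ½ k_n (V_GS − V_th)² = (V_DD − V_GS)/R.
Let x = V_GS − 0.441. Then 49.3 x² + x − 9.509 = 0, giving x = 0.429 V (positive root), so V_GS = 0.87 V.
I_D = (V_DD − V_GS)/R = (9.95 − 0.87) / 13.1 = 0.693 mA.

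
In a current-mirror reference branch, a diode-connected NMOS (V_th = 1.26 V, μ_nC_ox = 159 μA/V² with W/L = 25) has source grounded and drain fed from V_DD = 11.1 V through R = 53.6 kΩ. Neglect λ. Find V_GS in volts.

V_GS = 1.56 V

With gate tied to drain, V_GS = V_DS ≥ V_GS − V_th, so the device is in saturation.
k_n = μ_nC_ox · (W/L) = 3.975 mA/V².
KCL at the drain: ½ k_n (V_GS − V_th)² = (V_DD − V_GS)/R.
Let x = V_GS − 1.26. Then 107 x² + x − 9.84 = 0, giving x = 0.299 V (positive root), so V_GS = 1.56 V.
I_D = (V_DD − V_GS)/R = (11.1 − 1.56) / 53.6 = 0.178 mA.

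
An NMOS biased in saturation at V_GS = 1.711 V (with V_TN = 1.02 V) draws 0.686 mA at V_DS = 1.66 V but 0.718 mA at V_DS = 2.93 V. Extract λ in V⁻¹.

With V_GS fixed, I_D ∝ (1 + λ V_DS) in saturation, so I_D2/I_D1 = (1 + λ V_DS2)/(1 + λ V_DS1).
0.718/0.686 = 1.047 = (1 + 2.93 λ)/(1 + 1.66 λ).
Solving: λ (I_D1 V_DS2 − I_D2 V_DS1) = I_D2 − I_D1, so λ = (0.718 − 0.686) / (0.686 × 2.93 − 0.718 × 1.66) = 0.032 / 0.818 = 0.0391 V⁻¹.

λ = 0.0391 V⁻¹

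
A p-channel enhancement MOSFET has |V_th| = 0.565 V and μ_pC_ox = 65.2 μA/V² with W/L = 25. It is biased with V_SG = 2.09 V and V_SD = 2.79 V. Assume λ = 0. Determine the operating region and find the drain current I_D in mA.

k_p = μ_pC_ox · (W/L) = 1.63 mA/V².
V_ov = V_SG − |V_th| = 2.09 − 0.565 = 1.52 V.
Since V_SD = 2.79 V ≥ V_ov = 1.52 V, the device is in saturation.
I_D = ½ k_p V_ov² = 0.5 × 1.63 × 1.52² = 1.9 mA.

Saturation; I_D = 1.90 mA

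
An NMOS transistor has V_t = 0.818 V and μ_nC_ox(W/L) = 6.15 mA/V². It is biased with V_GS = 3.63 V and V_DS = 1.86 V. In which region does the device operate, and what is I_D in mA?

V_ov = V_GS − V_t = 3.63 − 0.818 = 2.81 V.
Since V_DS = 1.86 V < V_ov = 2.81 V, the device is in the triode region.
I_D = k_n [V_ov · V_DS − ½ V_DS²] = 6.15 × [2.81 × 1.86 − 0.5 × 1.86²] = 21.5 mA.

Triode; I_D = 21.5 mA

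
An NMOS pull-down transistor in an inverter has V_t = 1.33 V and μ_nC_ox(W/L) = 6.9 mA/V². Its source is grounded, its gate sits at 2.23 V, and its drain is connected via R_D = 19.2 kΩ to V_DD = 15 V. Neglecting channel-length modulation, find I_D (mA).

I_D = 0.774 mA

V_GS = V_G = 2.23 V, so V_ov = 2.23 − 1.33 = 0.9 V.
Assume saturation: I_D = ½ k_n V_ov² = 0.5 × 6.9 × 0.9² = 2.79 mA, giving V_DS = V_DD − I_D R_D = 15 − 2.79 × 19.2 = -38.7 V.
But -38.7 V < V_ov = 0.9 V, so the device is actually in triode.
In triode I_D = k_n[V_ov V_DS − ½ V_DS²] and I_D = (V_DD − V_DS)/R_D. Equating: 66.2 V_DS² − 120.2 V_DS + 15 = 0, giving V_DS = 0.135 V (the root below V_ov).
I_D = (15 − 0.135) / 19.2 = 0.774 mA.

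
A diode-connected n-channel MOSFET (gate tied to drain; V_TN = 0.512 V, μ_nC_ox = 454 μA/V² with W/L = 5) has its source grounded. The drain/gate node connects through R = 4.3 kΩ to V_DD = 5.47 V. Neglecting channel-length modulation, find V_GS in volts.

V_GS = 1.42 V

With gate tied to drain, V_GS = V_DS ≥ V_GS − V_TN, so the device is in saturation.
k_n = μ_nC_ox · (W/L) = 2.27 mA/V².
KCL at the drain: ½ k_n (V_GS − V_TN)² = (V_DD − V_GS)/R.
Let x = V_GS − 0.512. Then 4.88 x² + x − 4.958 = 0, giving x = 0.911 V (positive root), so V_GS = 1.42 V.
I_D = (V_DD − V_GS)/R = (5.47 − 1.42) / 4.3 = 0.941 mA.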